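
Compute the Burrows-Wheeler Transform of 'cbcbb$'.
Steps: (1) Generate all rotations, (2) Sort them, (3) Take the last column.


Rotations (sorted):
  0: $cbcbb -> last char: b
  1: b$cbcb -> last char: b
  2: bb$cbc -> last char: c
  3: bcbb$c -> last char: c
  4: cbb$cb -> last char: b
  5: cbcbb$ -> last char: $


BWT = bbccb$


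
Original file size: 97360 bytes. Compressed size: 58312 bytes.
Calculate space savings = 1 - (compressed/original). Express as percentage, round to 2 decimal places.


ratio = compressed/original = 58312/97360 = 0.598932
savings = 1 - ratio = 1 - 0.598932 = 0.401068
as a percentage: 0.401068 * 100 = 40.11%

Space savings = 1 - 58312/97360 = 40.11%


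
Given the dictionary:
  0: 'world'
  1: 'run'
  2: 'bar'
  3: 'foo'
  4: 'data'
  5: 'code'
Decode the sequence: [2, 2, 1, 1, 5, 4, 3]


Look up each index in the dictionary:
  2 -> 'bar'
  2 -> 'bar'
  1 -> 'run'
  1 -> 'run'
  5 -> 'code'
  4 -> 'data'
  3 -> 'foo'

Decoded: "bar bar run run code data foo"


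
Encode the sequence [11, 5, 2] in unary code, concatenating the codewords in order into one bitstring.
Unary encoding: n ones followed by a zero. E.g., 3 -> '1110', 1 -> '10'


Encode each number as n ones followed by a terminating 0:
  11 -> 111111111110 (12 bits)
  5 -> 111110 (6 bits)
  2 -> 110 (3 bits)
Total length = 12 + 6 + 3 = 21 bits.

Unary([11, 5, 2]) = 111111111110111110110 (21 bits)


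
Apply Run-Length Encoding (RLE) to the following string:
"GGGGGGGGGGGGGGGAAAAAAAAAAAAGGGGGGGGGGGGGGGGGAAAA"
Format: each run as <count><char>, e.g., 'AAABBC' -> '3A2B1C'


Scanning runs left to right:
  i=0: run of 'G' x 15 -> '15G'
  i=15: run of 'A' x 12 -> '12A'
  i=27: run of 'G' x 17 -> '17G'
  i=44: run of 'A' x 4 -> '4A'

RLE = 15G12A17G4A


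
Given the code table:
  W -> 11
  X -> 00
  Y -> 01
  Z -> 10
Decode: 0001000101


Decoding:
00 -> X
01 -> Y
00 -> X
01 -> Y
01 -> Y


Result: XYXYY


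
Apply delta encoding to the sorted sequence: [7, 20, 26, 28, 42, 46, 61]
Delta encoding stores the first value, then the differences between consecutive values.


First value: 7
Deltas:
  20 - 7 = 13
  26 - 20 = 6
  28 - 26 = 2
  42 - 28 = 14
  46 - 42 = 4
  61 - 46 = 15


Delta encoded: [7, 13, 6, 2, 14, 4, 15]


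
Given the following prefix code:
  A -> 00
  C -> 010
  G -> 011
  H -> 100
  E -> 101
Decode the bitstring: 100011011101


Decoding step by step:
Bits 100 -> H
Bits 011 -> G
Bits 011 -> G
Bits 101 -> E


Decoded message: HGGE


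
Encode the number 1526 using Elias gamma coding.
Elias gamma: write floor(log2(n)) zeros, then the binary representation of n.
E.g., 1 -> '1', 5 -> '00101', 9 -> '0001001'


num_bits = floor(log2(1526)) + 1 = 11
leading_zeros = num_bits - 1 = 10
binary(1526) = 10111110110

Elias gamma(1526) = '0000000000' + '10111110110' = 000000000010111110110 (21 bits)


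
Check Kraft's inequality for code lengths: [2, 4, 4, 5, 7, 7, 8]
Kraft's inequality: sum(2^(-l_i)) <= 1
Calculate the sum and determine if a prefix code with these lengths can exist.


Sum = 2^(-2) + 2^(-4) + 2^(-4) + 2^(-5) + 2^(-7) + 2^(-7) + 2^(-8)
    = 0.25 + 0.0625 + 0.0625 + 0.03125 + 0.0078125 + 0.0078125 + 0.00390625
    = 109/256 = 0.42578125
Since 0.42578125 <= 1, Kraft's inequality IS satisfied.
A prefix code with these lengths CAN exist.

Kraft sum = 0.42578125. Satisfied.


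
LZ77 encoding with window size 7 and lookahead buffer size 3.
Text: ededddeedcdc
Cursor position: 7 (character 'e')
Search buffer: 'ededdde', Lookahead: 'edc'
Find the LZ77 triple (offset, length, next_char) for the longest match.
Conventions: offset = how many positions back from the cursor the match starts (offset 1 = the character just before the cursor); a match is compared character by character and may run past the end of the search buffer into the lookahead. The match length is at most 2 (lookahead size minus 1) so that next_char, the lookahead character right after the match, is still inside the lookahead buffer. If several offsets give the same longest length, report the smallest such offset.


Try each offset into the search buffer:
  offset=1 (pos 6, char 'e'): match length 1
  offset=2 (pos 5, char 'd'): match length 0
  offset=3 (pos 4, char 'd'): match length 0
  offset=4 (pos 3, char 'd'): match length 0
  offset=5 (pos 2, char 'e'): match length 2
  offset=6 (pos 1, char 'd'): match length 0
  offset=7 (pos 0, char 'e'): match length 2
Longest match has length 2, found at offsets 5, 7; take the smallest, offset 5.
next_char = character at position 7 + 2 = 9 -> 'c'

Best match: offset=5, length=2 (matching 'ed' starting at position 2)
LZ77 triple: (5, 2, 'c')


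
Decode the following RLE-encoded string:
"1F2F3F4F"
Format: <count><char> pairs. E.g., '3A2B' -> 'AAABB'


Expanding each <count><char> pair:
  1F -> 'F'
  2F -> 'FF'
  3F -> 'FFF'
  4F -> 'FFFF'

Decoded = FFFFFFFFFF


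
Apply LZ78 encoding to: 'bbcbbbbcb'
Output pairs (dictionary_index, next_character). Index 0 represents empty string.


LZ78 encoding steps:
Dictionary: {0: ''}
Step 1: w='' (idx 0), next='b' -> output (0, 'b'), add 'b' as idx 1
Step 2: w='b' (idx 1), next='c' -> output (1, 'c'), add 'bc' as idx 2
Step 3: w='b' (idx 1), next='b' -> output (1, 'b'), add 'bb' as idx 3
Step 4: w='bb' (idx 3), next='c' -> output (3, 'c'), add 'bbc' as idx 4
Step 5: w='b' (idx 1), end of input -> output (1, '')


Encoded: [(0, 'b'), (1, 'c'), (1, 'b'), (3, 'c'), (1, '')]


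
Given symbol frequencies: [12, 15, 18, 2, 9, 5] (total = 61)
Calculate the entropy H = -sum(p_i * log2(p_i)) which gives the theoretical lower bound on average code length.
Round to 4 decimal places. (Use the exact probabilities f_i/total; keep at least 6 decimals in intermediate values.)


Per-symbol terms -p_i * log2(p_i) with p_i = f_i/61:
  p = 12/61 = 0.196721: log2(p) = -2.345775, -p*log2(p) = 0.461464
  p = 15/61 = 0.245902: log2(p) = -2.023847, -p*log2(p) = 0.497667
  p = 18/61 = 0.295082: log2(p) = -1.760812, -p*log2(p) = 0.519584
  p = 2/61 = 0.032787: log2(p) = -4.930737, -p*log2(p) = 0.161664
  p = 9/61 = 0.147541: log2(p) = -2.760812, -p*log2(p) = 0.407333
  p = 5/61 = 0.081967: log2(p) = -3.608809, -p*log2(p) = 0.295804
H = 0.461464 + 0.497667 + 0.519584 + 0.161664 + 0.407333 + 0.295804 = 2.343516

H = 2.3435 bits/symbol


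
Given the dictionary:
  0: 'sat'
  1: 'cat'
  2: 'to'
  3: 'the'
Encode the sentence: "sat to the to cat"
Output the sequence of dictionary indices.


Look up each word in the dictionary:
  'sat' -> 0
  'to' -> 2
  'the' -> 3
  'to' -> 2
  'cat' -> 1

Encoded: [0, 2, 3, 2, 1]


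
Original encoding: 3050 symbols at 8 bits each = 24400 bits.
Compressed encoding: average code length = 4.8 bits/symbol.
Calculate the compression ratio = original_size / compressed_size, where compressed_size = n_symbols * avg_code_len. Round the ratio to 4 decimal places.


original_size = n_symbols * orig_bits = 3050 * 8 = 24400 bits
compressed_size = n_symbols * avg_code_len = 3050 * 4.8 = 14640.0 bits
ratio = original_size / compressed_size = 24400 / 14640.0 = 1.6667

Compression ratio = 1.6667


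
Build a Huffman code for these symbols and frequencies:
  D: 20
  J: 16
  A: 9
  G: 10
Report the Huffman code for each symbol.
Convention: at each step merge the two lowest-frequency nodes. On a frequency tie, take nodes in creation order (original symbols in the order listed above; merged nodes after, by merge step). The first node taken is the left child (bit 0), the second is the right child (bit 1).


Huffman tree construction:
Step 1: Merge A(9) + G(10) = 19
Step 2: Merge J(16) + (A+G)(19) = 35
Step 3: Merge D(20) + (J+(A+G))(35) = 55
Read each symbol's code off the tree from the root (left child = 0, right child = 1).

Codes:
  D: 0 (length 1)
  J: 10 (length 2)
  A: 110 (length 3)
  G: 111 (length 3)
Average code length: 109/55 = 1.9818 bits/symbol


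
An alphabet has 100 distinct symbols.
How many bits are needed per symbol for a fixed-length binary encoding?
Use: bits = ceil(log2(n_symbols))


log2(100) = 6.6439
Bracket: 2^6 = 64 < 100 <= 2^7 = 128
So ceil(log2(100)) = 7

bits = ceil(log2(100)) = ceil(6.6439) = 7 bits


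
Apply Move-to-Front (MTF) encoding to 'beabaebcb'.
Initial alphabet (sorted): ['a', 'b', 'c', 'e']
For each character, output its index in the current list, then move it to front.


MTF encoding:
'b': index 1 in ['a', 'b', 'c', 'e'] -> ['b', 'a', 'c', 'e']
'e': index 3 in ['b', 'a', 'c', 'e'] -> ['e', 'b', 'a', 'c']
'a': index 2 in ['e', 'b', 'a', 'c'] -> ['a', 'e', 'b', 'c']
'b': index 2 in ['a', 'e', 'b', 'c'] -> ['b', 'a', 'e', 'c']
'a': index 1 in ['b', 'a', 'e', 'c'] -> ['a', 'b', 'e', 'c']
'e': index 2 in ['a', 'b', 'e', 'c'] -> ['e', 'a', 'b', 'c']
'b': index 2 in ['e', 'a', 'b', 'c'] -> ['b', 'e', 'a', 'c']
'c': index 3 in ['b', 'e', 'a', 'c'] -> ['c', 'b', 'e', 'a']
'b': index 1 in ['c', 'b', 'e', 'a'] -> ['b', 'c', 'e', 'a']


Output: [1, 3, 2, 2, 1, 2, 2, 3, 1]


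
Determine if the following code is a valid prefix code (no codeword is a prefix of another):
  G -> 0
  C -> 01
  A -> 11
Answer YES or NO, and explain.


Checking each pair (does one codeword prefix another?):
  G='0' vs C='01': prefix -- VIOLATION

NO -- this is NOT a valid prefix code. G (0) is a prefix of C (01).


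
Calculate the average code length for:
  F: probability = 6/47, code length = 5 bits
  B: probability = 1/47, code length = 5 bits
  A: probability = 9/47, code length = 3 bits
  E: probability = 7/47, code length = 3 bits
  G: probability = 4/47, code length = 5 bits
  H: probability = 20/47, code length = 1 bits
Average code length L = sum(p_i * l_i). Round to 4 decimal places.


Weighted contributions p_i * l_i:
  F: (6/47) * 5 = 30/47
  B: (1/47) * 5 = 5/47
  A: (9/47) * 3 = 27/47
  E: (7/47) * 3 = 21/47
  G: (4/47) * 5 = 20/47
  H: (20/47) * 1 = 20/47
Sum = (30 + 5 + 27 + 21 + 20 + 20)/47 = 123/47

L = 123/47 = 2.6170 bits/symbol


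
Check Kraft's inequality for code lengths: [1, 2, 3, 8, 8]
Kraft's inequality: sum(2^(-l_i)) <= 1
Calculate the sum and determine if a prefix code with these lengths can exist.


Sum = 2^(-1) + 2^(-2) + 2^(-3) + 2^(-8) + 2^(-8)
    = 0.5 + 0.25 + 0.125 + 0.00390625 + 0.00390625
    = 226/256 = 0.8828125
Since 0.8828125 <= 1, Kraft's inequality IS satisfied.
A prefix code with these lengths CAN exist.

Kraft sum = 0.8828125. Satisfied.


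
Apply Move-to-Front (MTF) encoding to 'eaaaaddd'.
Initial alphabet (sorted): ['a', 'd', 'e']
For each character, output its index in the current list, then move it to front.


MTF encoding:
'e': index 2 in ['a', 'd', 'e'] -> ['e', 'a', 'd']
'a': index 1 in ['e', 'a', 'd'] -> ['a', 'e', 'd']
'a': index 0 in ['a', 'e', 'd'] -> ['a', 'e', 'd']
'a': index 0 in ['a', 'e', 'd'] -> ['a', 'e', 'd']
'a': index 0 in ['a', 'e', 'd'] -> ['a', 'e', 'd']
'd': index 2 in ['a', 'e', 'd'] -> ['d', 'a', 'e']
'd': index 0 in ['d', 'a', 'e'] -> ['d', 'a', 'e']
'd': index 0 in ['d', 'a', 'e'] -> ['d', 'a', 'e']


Output: [2, 1, 0, 0, 0, 2, 0, 0]


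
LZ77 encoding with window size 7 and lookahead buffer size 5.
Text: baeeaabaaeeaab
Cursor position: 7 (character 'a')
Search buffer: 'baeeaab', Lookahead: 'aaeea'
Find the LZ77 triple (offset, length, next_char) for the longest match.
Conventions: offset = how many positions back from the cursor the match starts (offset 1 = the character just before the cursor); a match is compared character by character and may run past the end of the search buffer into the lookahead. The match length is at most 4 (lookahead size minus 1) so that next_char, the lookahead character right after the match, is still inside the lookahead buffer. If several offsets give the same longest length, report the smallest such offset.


Try each offset into the search buffer:
  offset=1 (pos 6, char 'b'): match length 0
  offset=2 (pos 5, char 'a'): match length 1
  offset=3 (pos 4, char 'a'): match length 2
  offset=4 (pos 3, char 'e'): match length 0
  offset=5 (pos 2, char 'e'): match length 0
  offset=6 (pos 1, char 'a'): match length 1
  offset=7 (pos 0, char 'b'): match length 0
Longest match has length 2 at offset 3.
next_char = character at position 7 + 2 = 9 -> 'e'

Best match: offset=3, length=2 (matching 'aa' starting at position 4)
LZ77 triple: (3, 2, 'e')


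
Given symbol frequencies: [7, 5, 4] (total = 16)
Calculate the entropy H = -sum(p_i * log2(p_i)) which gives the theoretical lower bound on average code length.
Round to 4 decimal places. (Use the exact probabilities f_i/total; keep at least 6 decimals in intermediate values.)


Per-symbol terms -p_i * log2(p_i) with p_i = f_i/16:
  p = 7/16 = 0.437500: log2(p) = -1.192645, -p*log2(p) = 0.521782
  p = 5/16 = 0.312500: log2(p) = -1.678072, -p*log2(p) = 0.524397
  p = 4/16 = 0.250000: log2(p) = -2.000000, -p*log2(p) = 0.500000
H = 0.521782 + 0.524397 + 0.500000 = 1.546179

H = 1.5462 bits/symbol


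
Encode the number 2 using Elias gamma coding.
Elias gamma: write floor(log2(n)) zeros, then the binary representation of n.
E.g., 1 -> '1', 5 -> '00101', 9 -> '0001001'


num_bits = floor(log2(2)) + 1 = 2
leading_zeros = num_bits - 1 = 1
binary(2) = 10

Elias gamma(2) = '0' + '10' = 010 (3 bits)


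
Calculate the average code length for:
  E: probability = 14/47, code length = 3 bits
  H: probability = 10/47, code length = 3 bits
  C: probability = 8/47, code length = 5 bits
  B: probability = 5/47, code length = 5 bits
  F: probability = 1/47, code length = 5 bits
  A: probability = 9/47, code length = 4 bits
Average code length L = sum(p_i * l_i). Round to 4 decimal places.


Weighted contributions p_i * l_i:
  E: (14/47) * 3 = 42/47
  H: (10/47) * 3 = 30/47
  C: (8/47) * 5 = 40/47
  B: (5/47) * 5 = 25/47
  F: (1/47) * 5 = 5/47
  A: (9/47) * 4 = 36/47
Sum = (42 + 30 + 40 + 25 + 5 + 36)/47 = 178/47

L = 178/47 = 3.7872 bits/symbol


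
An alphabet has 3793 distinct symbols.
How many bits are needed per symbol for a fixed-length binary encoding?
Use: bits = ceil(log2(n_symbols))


log2(3793) = 11.8891
Bracket: 2^11 = 2048 < 3793 <= 2^12 = 4096
So ceil(log2(3793)) = 12

bits = ceil(log2(3793)) = ceil(11.8891) = 12 bits


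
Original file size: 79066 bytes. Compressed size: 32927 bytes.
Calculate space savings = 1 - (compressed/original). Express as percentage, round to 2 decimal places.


ratio = compressed/original = 32927/79066 = 0.41645
savings = 1 - ratio = 1 - 0.41645 = 0.58355
as a percentage: 0.58355 * 100 = 58.36%

Space savings = 1 - 32927/79066 = 58.36%


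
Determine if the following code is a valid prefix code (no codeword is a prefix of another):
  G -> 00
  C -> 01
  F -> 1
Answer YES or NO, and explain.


Checking each pair (does one codeword prefix another?):
  G='00' vs C='01': no prefix
  G='00' vs F='1': no prefix
  C='01' vs G='00': no prefix
  C='01' vs F='1': no prefix
  F='1' vs G='00': no prefix
  F='1' vs C='01': no prefix
No violation found over all pairs.

YES -- this is a valid prefix code. No codeword is a prefix of any other codeword.


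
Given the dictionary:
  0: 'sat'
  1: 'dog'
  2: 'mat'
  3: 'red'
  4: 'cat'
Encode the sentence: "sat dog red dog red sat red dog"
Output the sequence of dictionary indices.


Look up each word in the dictionary:
  'sat' -> 0
  'dog' -> 1
  'red' -> 3
  'dog' -> 1
  'red' -> 3
  'sat' -> 0
  'red' -> 3
  'dog' -> 1

Encoded: [0, 1, 3, 1, 3, 0, 3, 1]


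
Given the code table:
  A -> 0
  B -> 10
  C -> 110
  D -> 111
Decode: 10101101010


Decoding:
10 -> B
10 -> B
110 -> C
10 -> B
10 -> B


Result: BBCBB


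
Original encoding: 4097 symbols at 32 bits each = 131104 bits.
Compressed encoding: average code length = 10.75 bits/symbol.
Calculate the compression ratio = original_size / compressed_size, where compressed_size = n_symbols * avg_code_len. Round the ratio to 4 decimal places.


original_size = n_symbols * orig_bits = 4097 * 32 = 131104 bits
compressed_size = n_symbols * avg_code_len = 4097 * 10.75 = 44042.75 bits
ratio = original_size / compressed_size = 131104 / 44042.75 = 2.9767

Compression ratio = 2.9767


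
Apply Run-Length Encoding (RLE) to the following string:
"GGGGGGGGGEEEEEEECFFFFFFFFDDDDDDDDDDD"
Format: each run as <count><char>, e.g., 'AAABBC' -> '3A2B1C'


Scanning runs left to right:
  i=0: run of 'G' x 9 -> '9G'
  i=9: run of 'E' x 7 -> '7E'
  i=16: run of 'C' x 1 -> '1C'
  i=17: run of 'F' x 8 -> '8F'
  i=25: run of 'D' x 11 -> '11D'

RLE = 9G7E1C8F11D


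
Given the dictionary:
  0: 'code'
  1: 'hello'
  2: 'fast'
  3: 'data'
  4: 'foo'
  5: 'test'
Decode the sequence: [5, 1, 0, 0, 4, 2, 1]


Look up each index in the dictionary:
  5 -> 'test'
  1 -> 'hello'
  0 -> 'code'
  0 -> 'code'
  4 -> 'foo'
  2 -> 'fast'
  1 -> 'hello'

Decoded: "test hello code code foo fast hello"


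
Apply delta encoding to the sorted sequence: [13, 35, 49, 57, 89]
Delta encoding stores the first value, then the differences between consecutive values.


First value: 13
Deltas:
  35 - 13 = 22
  49 - 35 = 14
  57 - 49 = 8
  89 - 57 = 32


Delta encoded: [13, 22, 14, 8, 32]


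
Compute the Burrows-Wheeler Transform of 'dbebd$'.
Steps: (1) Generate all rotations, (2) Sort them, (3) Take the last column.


Rotations (sorted):
  0: $dbebd -> last char: d
  1: bd$dbe -> last char: e
  2: bebd$d -> last char: d
  3: d$dbeb -> last char: b
  4: dbebd$ -> last char: $
  5: ebd$db -> last char: b


BWT = dedb$b


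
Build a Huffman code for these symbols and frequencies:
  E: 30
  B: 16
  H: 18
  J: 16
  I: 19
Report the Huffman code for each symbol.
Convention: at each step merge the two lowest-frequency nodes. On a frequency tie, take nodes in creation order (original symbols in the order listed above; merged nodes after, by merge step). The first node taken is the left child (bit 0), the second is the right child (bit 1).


Huffman tree construction:
Step 1: Merge B(16) + J(16) = 32
Step 2: Merge H(18) + I(19) = 37
Step 3: Merge E(30) + (B+J)(32) = 62
Step 4: Merge (H+I)(37) + (E+(B+J))(62) = 99
Read each symbol's code off the tree from the root (left child = 0, right child = 1).

Codes:
  E: 10 (length 2)
  B: 110 (length 3)
  H: 00 (length 2)
  J: 111 (length 3)
  I: 01 (length 2)
Average code length: 230/99 = 2.3232 bits/symbol


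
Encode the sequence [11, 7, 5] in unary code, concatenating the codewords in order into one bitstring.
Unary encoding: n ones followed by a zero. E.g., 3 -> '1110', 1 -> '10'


Encode each number as n ones followed by a terminating 0:
  11 -> 111111111110 (12 bits)
  7 -> 11111110 (8 bits)
  5 -> 111110 (6 bits)
Total length = 12 + 8 + 6 = 26 bits.

Unary([11, 7, 5]) = 11111111111011111110111110 (26 bits)


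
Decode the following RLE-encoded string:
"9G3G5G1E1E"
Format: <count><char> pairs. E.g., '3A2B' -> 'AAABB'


Expanding each <count><char> pair:
  9G -> 'GGGGGGGGG'
  3G -> 'GGG'
  5G -> 'GGGGG'
  1E -> 'E'
  1E -> 'E'

Decoded = GGGGGGGGGGGGGGGGGEE


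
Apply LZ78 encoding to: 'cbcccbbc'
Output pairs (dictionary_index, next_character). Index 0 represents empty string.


LZ78 encoding steps:
Dictionary: {0: ''}
Step 1: w='' (idx 0), next='c' -> output (0, 'c'), add 'c' as idx 1
Step 2: w='' (idx 0), next='b' -> output (0, 'b'), add 'b' as idx 2
Step 3: w='c' (idx 1), next='c' -> output (1, 'c'), add 'cc' as idx 3
Step 4: w='c' (idx 1), next='b' -> output (1, 'b'), add 'cb' as idx 4
Step 5: w='b' (idx 2), next='c' -> output (2, 'c'), add 'bc' as idx 5


Encoded: [(0, 'c'), (0, 'b'), (1, 'c'), (1, 'b'), (2, 'c')]


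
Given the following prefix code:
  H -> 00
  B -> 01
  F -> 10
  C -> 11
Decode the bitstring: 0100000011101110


Decoding step by step:
Bits 01 -> B
Bits 00 -> H
Bits 00 -> H
Bits 00 -> H
Bits 11 -> C
Bits 10 -> F
Bits 11 -> C
Bits 10 -> F


Decoded message: BHHHCFCF


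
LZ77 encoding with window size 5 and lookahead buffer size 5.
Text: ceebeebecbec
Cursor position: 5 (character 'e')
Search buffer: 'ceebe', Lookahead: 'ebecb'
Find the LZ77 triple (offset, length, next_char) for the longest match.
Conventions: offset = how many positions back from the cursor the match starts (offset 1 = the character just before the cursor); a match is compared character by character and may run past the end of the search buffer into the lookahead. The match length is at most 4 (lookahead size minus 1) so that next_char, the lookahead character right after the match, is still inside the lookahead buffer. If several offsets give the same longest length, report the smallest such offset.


Try each offset into the search buffer:
  offset=1 (pos 4, char 'e'): match length 1
  offset=2 (pos 3, char 'b'): match length 0
  offset=3 (pos 2, char 'e'): match length 3
  offset=4 (pos 1, char 'e'): match length 1
  offset=5 (pos 0, char 'c'): match length 0
Longest match has length 3 at offset 3.
next_char = character at position 5 + 3 = 8 -> 'c'

Best match: offset=3, length=3 (matching 'ebe' starting at position 2)
LZ77 triple: (3, 3, 'c')


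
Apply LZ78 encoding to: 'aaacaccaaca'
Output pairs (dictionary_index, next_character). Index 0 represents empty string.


LZ78 encoding steps:
Dictionary: {0: ''}
Step 1: w='' (idx 0), next='a' -> output (0, 'a'), add 'a' as idx 1
Step 2: w='a' (idx 1), next='a' -> output (1, 'a'), add 'aa' as idx 2
Step 3: w='' (idx 0), next='c' -> output (0, 'c'), add 'c' as idx 3
Step 4: w='a' (idx 1), next='c' -> output (1, 'c'), add 'ac' as idx 4
Step 5: w='c' (idx 3), next='a' -> output (3, 'a'), add 'ca' as idx 5
Step 6: w='ac' (idx 4), next='a' -> output (4, 'a'), add 'aca' as idx 6


Encoded: [(0, 'a'), (1, 'a'), (0, 'c'), (1, 'c'), (3, 'a'), (4, 'a')]


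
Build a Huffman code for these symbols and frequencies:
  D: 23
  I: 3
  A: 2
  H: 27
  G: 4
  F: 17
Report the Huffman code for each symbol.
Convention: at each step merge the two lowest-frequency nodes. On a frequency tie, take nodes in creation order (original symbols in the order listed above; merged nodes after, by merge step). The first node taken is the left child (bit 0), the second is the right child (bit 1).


Huffman tree construction:
Step 1: Merge A(2) + I(3) = 5
Step 2: Merge G(4) + (A+I)(5) = 9
Step 3: Merge (G+(A+I))(9) + F(17) = 26
Step 4: Merge D(23) + ((G+(A+I))+F)(26) = 49
Step 5: Merge H(27) + (D+((G+(A+I))+F))(49) = 76
Read each symbol's code off the tree from the root (left child = 0, right child = 1).

Codes:
  D: 10 (length 2)
  I: 11011 (length 5)
  A: 11010 (length 5)
  H: 0 (length 1)
  G: 1100 (length 4)
  F: 111 (length 3)
Average code length: 165/76 = 2.1711 bits/symbol


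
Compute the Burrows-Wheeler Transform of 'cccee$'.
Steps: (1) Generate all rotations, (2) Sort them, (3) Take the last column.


Rotations (sorted):
  0: $cccee -> last char: e
  1: cccee$ -> last char: $
  2: ccee$c -> last char: c
  3: cee$cc -> last char: c
  4: e$ccce -> last char: e
  5: ee$ccc -> last char: c


BWT = e$ccec


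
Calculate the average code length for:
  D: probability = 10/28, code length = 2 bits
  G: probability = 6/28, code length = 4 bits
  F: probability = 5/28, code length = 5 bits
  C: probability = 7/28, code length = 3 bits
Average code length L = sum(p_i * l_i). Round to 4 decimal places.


Weighted contributions p_i * l_i:
  D: (10/28) * 2 = 20/28
  G: (6/28) * 4 = 24/28
  F: (5/28) * 5 = 25/28
  C: (7/28) * 3 = 21/28
Sum = (20 + 24 + 25 + 21)/28 = 90/28

L = 90/28 = 3.2143 bits/symbol


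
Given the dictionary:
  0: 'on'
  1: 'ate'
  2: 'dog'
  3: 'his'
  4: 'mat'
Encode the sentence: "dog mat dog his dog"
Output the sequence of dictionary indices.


Look up each word in the dictionary:
  'dog' -> 2
  'mat' -> 4
  'dog' -> 2
  'his' -> 3
  'dog' -> 2

Encoded: [2, 4, 2, 3, 2]


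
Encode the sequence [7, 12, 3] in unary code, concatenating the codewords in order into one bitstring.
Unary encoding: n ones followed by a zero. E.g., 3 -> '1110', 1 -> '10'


Encode each number as n ones followed by a terminating 0:
  7 -> 11111110 (8 bits)
  12 -> 1111111111110 (13 bits)
  3 -> 1110 (4 bits)
Total length = 8 + 13 + 4 = 25 bits.

Unary([7, 12, 3]) = 1111111011111111111101110 (25 bits)


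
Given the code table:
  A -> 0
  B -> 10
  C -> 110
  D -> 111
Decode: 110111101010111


Decoding:
110 -> C
111 -> D
10 -> B
10 -> B
10 -> B
111 -> D


Result: CDBBBD


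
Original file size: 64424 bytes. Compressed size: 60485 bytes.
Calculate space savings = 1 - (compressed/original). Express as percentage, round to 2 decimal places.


ratio = compressed/original = 60485/64424 = 0.938858
savings = 1 - ratio = 1 - 0.938858 = 0.061142
as a percentage: 0.061142 * 100 = 6.11%

Space savings = 1 - 60485/64424 = 6.11%


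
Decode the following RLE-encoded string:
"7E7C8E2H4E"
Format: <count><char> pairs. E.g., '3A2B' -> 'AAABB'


Expanding each <count><char> pair:
  7E -> 'EEEEEEE'
  7C -> 'CCCCCCC'
  8E -> 'EEEEEEEE'
  2H -> 'HH'
  4E -> 'EEEE'

Decoded = EEEEEEECCCCCCCEEEEEEEEHHEEEE


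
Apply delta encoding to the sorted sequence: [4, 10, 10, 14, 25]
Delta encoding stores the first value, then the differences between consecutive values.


First value: 4
Deltas:
  10 - 4 = 6
  10 - 10 = 0
  14 - 10 = 4
  25 - 14 = 11


Delta encoded: [4, 6, 0, 4, 11]


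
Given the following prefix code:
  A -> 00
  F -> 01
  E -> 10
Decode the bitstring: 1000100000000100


Decoding step by step:
Bits 10 -> E
Bits 00 -> A
Bits 10 -> E
Bits 00 -> A
Bits 00 -> A
Bits 00 -> A
Bits 01 -> F
Bits 00 -> A


Decoded message: EAEAAAFA


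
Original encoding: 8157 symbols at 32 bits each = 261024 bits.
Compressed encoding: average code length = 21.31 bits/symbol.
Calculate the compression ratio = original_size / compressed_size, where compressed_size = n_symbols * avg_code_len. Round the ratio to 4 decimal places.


original_size = n_symbols * orig_bits = 8157 * 32 = 261024 bits
compressed_size = n_symbols * avg_code_len = 8157 * 21.31 = 173825.67 bits
ratio = original_size / compressed_size = 261024 / 173825.67 = 1.5016

Compression ratio = 1.5016


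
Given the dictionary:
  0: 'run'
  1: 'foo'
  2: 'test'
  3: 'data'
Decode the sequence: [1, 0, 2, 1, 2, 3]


Look up each index in the dictionary:
  1 -> 'foo'
  0 -> 'run'
  2 -> 'test'
  1 -> 'foo'
  2 -> 'test'
  3 -> 'data'

Decoded: "foo run test foo test data"


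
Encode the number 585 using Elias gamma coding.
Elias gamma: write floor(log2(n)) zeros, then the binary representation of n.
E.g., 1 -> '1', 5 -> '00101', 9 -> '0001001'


num_bits = floor(log2(585)) + 1 = 10
leading_zeros = num_bits - 1 = 9
binary(585) = 1001001001

Elias gamma(585) = '000000000' + '1001001001' = 0000000001001001001 (19 bits)


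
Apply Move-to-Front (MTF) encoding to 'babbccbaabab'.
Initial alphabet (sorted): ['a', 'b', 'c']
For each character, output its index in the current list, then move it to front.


MTF encoding:
'b': index 1 in ['a', 'b', 'c'] -> ['b', 'a', 'c']
'a': index 1 in ['b', 'a', 'c'] -> ['a', 'b', 'c']
'b': index 1 in ['a', 'b', 'c'] -> ['b', 'a', 'c']
'b': index 0 in ['b', 'a', 'c'] -> ['b', 'a', 'c']
'c': index 2 in ['b', 'a', 'c'] -> ['c', 'b', 'a']
'c': index 0 in ['c', 'b', 'a'] -> ['c', 'b', 'a']
'b': index 1 in ['c', 'b', 'a'] -> ['b', 'c', 'a']
'a': index 2 in ['b', 'c', 'a'] -> ['a', 'b', 'c']
'a': index 0 in ['a', 'b', 'c'] -> ['a', 'b', 'c']
'b': index 1 in ['a', 'b', 'c'] -> ['b', 'a', 'c']
'a': index 1 in ['b', 'a', 'c'] -> ['a', 'b', 'c']
'b': index 1 in ['a', 'b', 'c'] -> ['b', 'a', 'c']


Output: [1, 1, 1, 0, 2, 0, 1, 2, 0, 1, 1, 1]


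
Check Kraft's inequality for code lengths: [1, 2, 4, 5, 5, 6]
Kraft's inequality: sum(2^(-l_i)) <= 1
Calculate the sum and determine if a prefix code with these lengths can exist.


Sum = 2^(-1) + 2^(-2) + 2^(-4) + 2^(-5) + 2^(-5) + 2^(-6)
    = 0.5 + 0.25 + 0.0625 + 0.03125 + 0.03125 + 0.015625
    = 57/64 = 0.890625
Since 0.890625 <= 1, Kraft's inequality IS satisfied.
A prefix code with these lengths CAN exist.

Kraft sum = 0.890625. Satisfied.


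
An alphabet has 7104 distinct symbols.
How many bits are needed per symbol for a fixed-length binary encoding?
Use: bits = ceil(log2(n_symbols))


log2(7104) = 12.7944
Bracket: 2^12 = 4096 < 7104 <= 2^13 = 8192
So ceil(log2(7104)) = 13

bits = ceil(log2(7104)) = ceil(12.7944) = 13 bits


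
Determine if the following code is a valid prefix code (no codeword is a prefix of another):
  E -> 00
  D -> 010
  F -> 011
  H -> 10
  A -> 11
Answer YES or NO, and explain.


Checking each pair (does one codeword prefix another?):
  E='00' vs D='010': no prefix
  E='00' vs F='011': no prefix
  E='00' vs H='10': no prefix
  E='00' vs A='11': no prefix
  D='010' vs E='00': no prefix
  D='010' vs F='011': no prefix
  D='010' vs H='10': no prefix
  D='010' vs A='11': no prefix
  F='011' vs E='00': no prefix
  F='011' vs D='010': no prefix
  F='011' vs H='10': no prefix
  F='011' vs A='11': no prefix
  H='10' vs E='00': no prefix
  H='10' vs D='010': no prefix
  H='10' vs F='011': no prefix
  H='10' vs A='11': no prefix
  A='11' vs E='00': no prefix
  A='11' vs D='010': no prefix
  A='11' vs F='011': no prefix
  A='11' vs H='10': no prefix
No violation found over all pairs.

YES -- this is a valid prefix code. No codeword is a prefix of any other codeword.


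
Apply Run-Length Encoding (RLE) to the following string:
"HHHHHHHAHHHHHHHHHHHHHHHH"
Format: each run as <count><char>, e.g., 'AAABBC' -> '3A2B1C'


Scanning runs left to right:
  i=0: run of 'H' x 7 -> '7H'
  i=7: run of 'A' x 1 -> '1A'
  i=8: run of 'H' x 16 -> '16H'

RLE = 7H1A16H


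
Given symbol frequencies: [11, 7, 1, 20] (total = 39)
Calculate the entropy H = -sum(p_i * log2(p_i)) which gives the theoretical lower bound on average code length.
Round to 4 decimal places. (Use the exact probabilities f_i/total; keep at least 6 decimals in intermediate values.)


Per-symbol terms -p_i * log2(p_i) with p_i = f_i/39:
  p = 11/39 = 0.282051: log2(p) = -1.825971, -p*log2(p) = 0.515017
  p = 7/39 = 0.179487: log2(p) = -2.478047, -p*log2(p) = 0.444778
  p = 1/39 = 0.025641: log2(p) = -5.285402, -p*log2(p) = 0.135523
  p = 20/39 = 0.512821: log2(p) = -0.963474, -p*log2(p) = 0.494089
H = 0.515017 + 0.444778 + 0.135523 + 0.494089 = 1.589407

H = 1.5894 bits/symbol


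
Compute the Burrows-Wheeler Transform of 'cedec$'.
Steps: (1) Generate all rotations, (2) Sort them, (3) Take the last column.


Rotations (sorted):
  0: $cedec -> last char: c
  1: c$cede -> last char: e
  2: cedec$ -> last char: $
  3: dec$ce -> last char: e
  4: ec$ced -> last char: d
  5: edec$c -> last char: c


BWT = ce$edc


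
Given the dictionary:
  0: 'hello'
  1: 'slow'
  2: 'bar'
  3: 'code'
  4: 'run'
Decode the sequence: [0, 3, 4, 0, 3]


Look up each index in the dictionary:
  0 -> 'hello'
  3 -> 'code'
  4 -> 'run'
  0 -> 'hello'
  3 -> 'code'

Decoded: "hello code run hello code"


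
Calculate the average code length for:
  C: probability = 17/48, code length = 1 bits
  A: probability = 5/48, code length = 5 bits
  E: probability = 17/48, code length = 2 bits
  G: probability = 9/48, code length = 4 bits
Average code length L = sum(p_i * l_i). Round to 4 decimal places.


Weighted contributions p_i * l_i:
  C: (17/48) * 1 = 17/48
  A: (5/48) * 5 = 25/48
  E: (17/48) * 2 = 34/48
  G: (9/48) * 4 = 36/48
Sum = (17 + 25 + 34 + 36)/48 = 112/48

L = 112/48 = 2.3333 bits/symbol


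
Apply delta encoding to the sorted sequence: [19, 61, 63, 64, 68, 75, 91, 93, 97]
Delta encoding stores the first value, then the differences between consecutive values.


First value: 19
Deltas:
  61 - 19 = 42
  63 - 61 = 2
  64 - 63 = 1
  68 - 64 = 4
  75 - 68 = 7
  91 - 75 = 16
  93 - 91 = 2
  97 - 93 = 4


Delta encoded: [19, 42, 2, 1, 4, 7, 16, 2, 4]


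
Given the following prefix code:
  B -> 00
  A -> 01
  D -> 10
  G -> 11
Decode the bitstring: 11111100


Decoding step by step:
Bits 11 -> G
Bits 11 -> G
Bits 11 -> G
Bits 00 -> B


Decoded message: GGGB


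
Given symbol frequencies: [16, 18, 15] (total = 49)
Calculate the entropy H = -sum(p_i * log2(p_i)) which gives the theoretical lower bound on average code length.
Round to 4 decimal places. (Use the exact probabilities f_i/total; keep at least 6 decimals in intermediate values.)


Per-symbol terms -p_i * log2(p_i) with p_i = f_i/49:
  p = 16/49 = 0.326531: log2(p) = -1.614710, -p*log2(p) = 0.527252
  p = 18/49 = 0.367347: log2(p) = -1.444785, -p*log2(p) = 0.530737
  p = 15/49 = 0.306122: log2(p) = -1.707819, -p*log2(p) = 0.522802
H = 0.527252 + 0.530737 + 0.522802 = 1.580791

H = 1.5808 bits/symbol


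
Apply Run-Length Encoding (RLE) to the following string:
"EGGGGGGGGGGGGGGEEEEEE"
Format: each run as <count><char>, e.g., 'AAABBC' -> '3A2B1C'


Scanning runs left to right:
  i=0: run of 'E' x 1 -> '1E'
  i=1: run of 'G' x 14 -> '14G'
  i=15: run of 'E' x 6 -> '6E'

RLE = 1E14G6E


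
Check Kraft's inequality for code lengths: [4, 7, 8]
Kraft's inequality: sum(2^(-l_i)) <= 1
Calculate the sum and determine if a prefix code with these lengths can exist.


Sum = 2^(-4) + 2^(-7) + 2^(-8)
    = 0.0625 + 0.0078125 + 0.00390625
    = 19/256 = 0.07421875
Since 0.07421875 <= 1, Kraft's inequality IS satisfied.
A prefix code with these lengths CAN exist.

Kraft sum = 0.07421875. Satisfied.


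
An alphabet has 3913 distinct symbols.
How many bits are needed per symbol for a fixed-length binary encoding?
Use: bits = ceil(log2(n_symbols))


log2(3913) = 11.9341
Bracket: 2^11 = 2048 < 3913 <= 2^12 = 4096
So ceil(log2(3913)) = 12

bits = ceil(log2(3913)) = ceil(11.9341) = 12 bits


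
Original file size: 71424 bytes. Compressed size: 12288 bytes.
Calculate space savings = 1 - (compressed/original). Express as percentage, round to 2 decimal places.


ratio = compressed/original = 12288/71424 = 0.172043
savings = 1 - ratio = 1 - 0.172043 = 0.827957
as a percentage: 0.827957 * 100 = 82.8%

Space savings = 1 - 12288/71424 = 82.8%


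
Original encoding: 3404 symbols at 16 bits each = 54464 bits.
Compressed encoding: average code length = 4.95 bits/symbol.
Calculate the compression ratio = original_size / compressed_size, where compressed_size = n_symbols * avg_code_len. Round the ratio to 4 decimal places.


original_size = n_symbols * orig_bits = 3404 * 16 = 54464 bits
compressed_size = n_symbols * avg_code_len = 3404 * 4.95 = 16849.8 bits
ratio = original_size / compressed_size = 54464 / 16849.8 = 3.2323

Compression ratio = 3.2323


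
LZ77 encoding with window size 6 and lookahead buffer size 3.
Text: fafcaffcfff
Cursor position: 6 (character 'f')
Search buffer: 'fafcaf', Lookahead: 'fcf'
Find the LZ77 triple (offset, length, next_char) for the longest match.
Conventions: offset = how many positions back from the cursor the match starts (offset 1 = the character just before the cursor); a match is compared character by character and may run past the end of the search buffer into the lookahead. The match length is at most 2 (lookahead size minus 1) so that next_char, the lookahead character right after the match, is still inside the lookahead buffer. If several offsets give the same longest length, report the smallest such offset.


Try each offset into the search buffer:
  offset=1 (pos 5, char 'f'): match length 1
  offset=2 (pos 4, char 'a'): match length 0
  offset=3 (pos 3, char 'c'): match length 0
  offset=4 (pos 2, char 'f'): match length 2
  offset=5 (pos 1, char 'a'): match length 0
  offset=6 (pos 0, char 'f'): match length 1
Longest match has length 2 at offset 4.
next_char = character at position 6 + 2 = 8 -> 'f'

Best match: offset=4, length=2 (matching 'fc' starting at position 2)
LZ77 triple: (4, 2, 'f')


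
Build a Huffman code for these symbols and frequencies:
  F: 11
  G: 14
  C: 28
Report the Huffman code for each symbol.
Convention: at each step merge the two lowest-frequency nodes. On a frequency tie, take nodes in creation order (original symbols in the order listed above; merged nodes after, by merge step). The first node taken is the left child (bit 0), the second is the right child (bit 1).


Huffman tree construction:
Step 1: Merge F(11) + G(14) = 25
Step 2: Merge (F+G)(25) + C(28) = 53
Read each symbol's code off the tree from the root (left child = 0, right child = 1).

Codes:
  F: 00 (length 2)
  G: 01 (length 2)
  C: 1 (length 1)
Average code length: 78/53 = 1.4717 bits/symbol


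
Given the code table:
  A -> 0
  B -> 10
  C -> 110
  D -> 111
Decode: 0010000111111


Decoding:
0 -> A
0 -> A
10 -> B
0 -> A
0 -> A
0 -> A
111 -> D
111 -> D


Result: AABAAADD


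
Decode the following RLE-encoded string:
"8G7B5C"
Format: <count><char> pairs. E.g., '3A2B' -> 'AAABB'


Expanding each <count><char> pair:
  8G -> 'GGGGGGGG'
  7B -> 'BBBBBBB'
  5C -> 'CCCCC'

Decoded = GGGGGGGGBBBBBBBCCCCC


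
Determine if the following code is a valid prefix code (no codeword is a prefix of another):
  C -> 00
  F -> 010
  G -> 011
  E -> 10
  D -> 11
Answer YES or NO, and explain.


Checking each pair (does one codeword prefix another?):
  C='00' vs F='010': no prefix
  C='00' vs G='011': no prefix
  C='00' vs E='10': no prefix
  C='00' vs D='11': no prefix
  F='010' vs C='00': no prefix
  F='010' vs G='011': no prefix
  F='010' vs E='10': no prefix
  F='010' vs D='11': no prefix
  G='011' vs C='00': no prefix
  G='011' vs F='010': no prefix
  G='011' vs E='10': no prefix
  G='011' vs D='11': no prefix
  E='10' vs C='00': no prefix
  E='10' vs F='010': no prefix
  E='10' vs G='011': no prefix
  E='10' vs D='11': no prefix
  D='11' vs C='00': no prefix
  D='11' vs F='010': no prefix
  D='11' vs G='011': no prefix
  D='11' vs E='10': no prefix
No violation found over all pairs.

YES -- this is a valid prefix code. No codeword is a prefix of any other codeword.


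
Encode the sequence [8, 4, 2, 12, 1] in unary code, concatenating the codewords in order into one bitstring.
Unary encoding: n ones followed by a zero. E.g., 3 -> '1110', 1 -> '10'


Encode each number as n ones followed by a terminating 0:
  8 -> 111111110 (9 bits)
  4 -> 11110 (5 bits)
  2 -> 110 (3 bits)
  12 -> 1111111111110 (13 bits)
  1 -> 10 (2 bits)
Total length = 9 + 5 + 3 + 13 + 2 = 32 bits.

Unary([8, 4, 2, 12, 1]) = 11111111011110110111111111111010 (32 bits)


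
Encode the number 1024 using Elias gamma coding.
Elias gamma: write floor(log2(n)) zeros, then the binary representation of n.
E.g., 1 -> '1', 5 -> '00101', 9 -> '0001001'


num_bits = floor(log2(1024)) + 1 = 11
leading_zeros = num_bits - 1 = 10
binary(1024) = 10000000000

Elias gamma(1024) = '0000000000' + '10000000000' = 000000000010000000000 (21 bits)


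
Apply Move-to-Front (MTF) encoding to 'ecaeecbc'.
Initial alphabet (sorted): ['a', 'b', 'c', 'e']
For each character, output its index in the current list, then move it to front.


MTF encoding:
'e': index 3 in ['a', 'b', 'c', 'e'] -> ['e', 'a', 'b', 'c']
'c': index 3 in ['e', 'a', 'b', 'c'] -> ['c', 'e', 'a', 'b']
'a': index 2 in ['c', 'e', 'a', 'b'] -> ['a', 'c', 'e', 'b']
'e': index 2 in ['a', 'c', 'e', 'b'] -> ['e', 'a', 'c', 'b']
'e': index 0 in ['e', 'a', 'c', 'b'] -> ['e', 'a', 'c', 'b']
'c': index 2 in ['e', 'a', 'c', 'b'] -> ['c', 'e', 'a', 'b']
'b': index 3 in ['c', 'e', 'a', 'b'] -> ['b', 'c', 'e', 'a']
'c': index 1 in ['b', 'c', 'e', 'a'] -> ['c', 'b', 'e', 'a']


Output: [3, 3, 2, 2, 0, 2, 3, 1]


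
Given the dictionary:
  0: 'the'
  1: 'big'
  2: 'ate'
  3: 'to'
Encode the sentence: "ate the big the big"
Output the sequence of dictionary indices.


Look up each word in the dictionary:
  'ate' -> 2
  'the' -> 0
  'big' -> 1
  'the' -> 0
  'big' -> 1

Encoded: [2, 0, 1, 0, 1]


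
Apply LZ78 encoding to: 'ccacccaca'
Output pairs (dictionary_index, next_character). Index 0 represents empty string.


LZ78 encoding steps:
Dictionary: {0: ''}
Step 1: w='' (idx 0), next='c' -> output (0, 'c'), add 'c' as idx 1
Step 2: w='c' (idx 1), next='a' -> output (1, 'a'), add 'ca' as idx 2
Step 3: w='c' (idx 1), next='c' -> output (1, 'c'), add 'cc' as idx 3
Step 4: w='ca' (idx 2), next='c' -> output (2, 'c'), add 'cac' as idx 4
Step 5: w='' (idx 0), next='a' -> output (0, 'a'), add 'a' as idx 5


Encoded: [(0, 'c'), (1, 'a'), (1, 'c'), (2, 'c'), (0, 'a')]


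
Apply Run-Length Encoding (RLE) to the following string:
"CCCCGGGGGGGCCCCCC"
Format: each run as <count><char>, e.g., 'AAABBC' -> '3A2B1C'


Scanning runs left to right:
  i=0: run of 'C' x 4 -> '4C'
  i=4: run of 'G' x 7 -> '7G'
  i=11: run of 'C' x 6 -> '6C'

RLE = 4C7G6C
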